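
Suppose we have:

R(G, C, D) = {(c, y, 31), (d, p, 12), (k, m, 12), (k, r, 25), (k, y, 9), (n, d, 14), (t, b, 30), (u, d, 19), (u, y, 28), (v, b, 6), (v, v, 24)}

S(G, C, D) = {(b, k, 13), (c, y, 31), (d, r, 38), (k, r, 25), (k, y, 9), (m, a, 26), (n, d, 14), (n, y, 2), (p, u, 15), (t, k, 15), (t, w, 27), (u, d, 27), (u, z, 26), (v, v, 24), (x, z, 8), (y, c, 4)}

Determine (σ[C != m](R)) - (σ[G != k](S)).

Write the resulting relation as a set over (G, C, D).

{(d, p, 12), (k, r, 25), (k, y, 9), (t, b, 30), (u, d, 19), (u, y, 28), (v, b, 6)}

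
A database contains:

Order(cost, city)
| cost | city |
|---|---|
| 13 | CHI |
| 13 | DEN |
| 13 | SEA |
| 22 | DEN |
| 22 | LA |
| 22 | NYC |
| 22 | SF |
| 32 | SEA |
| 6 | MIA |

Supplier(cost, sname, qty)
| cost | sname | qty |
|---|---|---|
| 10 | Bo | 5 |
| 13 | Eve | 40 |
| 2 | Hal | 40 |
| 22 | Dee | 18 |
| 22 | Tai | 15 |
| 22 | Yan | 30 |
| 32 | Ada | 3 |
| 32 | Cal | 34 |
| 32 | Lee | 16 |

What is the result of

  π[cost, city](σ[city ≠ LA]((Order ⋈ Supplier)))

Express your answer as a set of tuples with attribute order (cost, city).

{(13, CHI), (13, DEN), (13, SEA), (22, DEN), (22, NYC), (22, SF), (32, SEA)}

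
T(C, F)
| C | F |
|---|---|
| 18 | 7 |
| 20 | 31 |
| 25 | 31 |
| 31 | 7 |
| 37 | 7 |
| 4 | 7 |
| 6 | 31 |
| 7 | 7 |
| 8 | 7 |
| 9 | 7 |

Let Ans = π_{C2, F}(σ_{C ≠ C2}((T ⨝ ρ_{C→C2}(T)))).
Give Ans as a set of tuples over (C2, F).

ρ[C→C2]: schema becomes (C2, F); tuples unchanged.
Joining T and ρ_{C→C2}(T) on F yields {(18, 7, 18), (18, 7, 31), (18, 7, 37), (18, 7, 4), (18, 7, 7), (18, 7, 8), (18, 7, 9), (20, 31, 20), (20, 31, 25), (20, 31, 6), (25, 31, 20), (25, 31, 25), (25, 31, 6), (31, 7, 18), (31, 7, 31), (31, 7, 37), (31, 7, 4), (31, 7, 7), (31, 7, 8), (31, 7, 9), (37, 7, 18), (37, 7, 31), (37, 7, 37), (37, 7, 4), (37, 7, 7), (37, 7, 8), (37, 7, 9), (4, 7, 18), (4, 7, 31), (4, 7, 37), (4, 7, 4), (4, 7, 7), (4, 7, 8), (4, 7, 9), (6, 31, 20), (6, 31, 25), (6, 31, 6), (7, 7, 18), (7, 7, 31), (7, 7, 37), (7, 7, 4), (7, 7, 7), (7, 7, 8), (7, 7, 9), (8, 7, 18), (8, 7, 31), (8, 7, 37), (8, 7, 4), (8, 7, 7), (8, 7, 8), (8, 7, 9), (9, 7, 18), (9, 7, 31), (9, 7, 37), (9, 7, 4), (9, 7, 7), (9, 7, 8), (9, 7, 9)}.
σ[C ≠ C2]: keep tuples satisfying C ≠ C2 → {(18, 7, 31), (18, 7, 37), (18, 7, 4), (18, 7, 7), (18, 7, 8), (18, 7, 9), (20, 31, 25), (20, 31, 6), (25, 31, 20), (25, 31, 6), (31, 7, 18), (31, 7, 37), (31, 7, 4), (31, 7, 7), (31, 7, 8), (31, 7, 9), (37, 7, 18), (37, 7, 31), (37, 7, 4), (37, 7, 7), (37, 7, 8), (37, 7, 9), (4, 7, 18), (4, 7, 31), (4, 7, 37), (4, 7, 7), (4, 7, 8), (4, 7, 9), (6, 31, 20), (6, 31, 25), (7, 7, 18), (7, 7, 31), (7, 7, 37), (7, 7, 4), (7, 7, 8), (7, 7, 9), (8, 7, 18), (8, 7, 31), (8, 7, 37), (8, 7, 4), (8, 7, 7), (8, 7, 9), (9, 7, 18), (9, 7, 31), (9, 7, 37), (9, 7, 4), (9, 7, 7), (9, 7, 8)}
π[C2, F]: project onto (C2, F) (38 duplicate(s) eliminated) → {(18, 7), (20, 31), (25, 31), (31, 7), (37, 7), (4, 7), (6, 31), (7, 7), (8, 7), (9, 7)}

{(18, 7), (20, 31), (25, 31), (31, 7), (37, 7), (4, 7), (6, 31), (7, 7), (8, 7), (9, 7)}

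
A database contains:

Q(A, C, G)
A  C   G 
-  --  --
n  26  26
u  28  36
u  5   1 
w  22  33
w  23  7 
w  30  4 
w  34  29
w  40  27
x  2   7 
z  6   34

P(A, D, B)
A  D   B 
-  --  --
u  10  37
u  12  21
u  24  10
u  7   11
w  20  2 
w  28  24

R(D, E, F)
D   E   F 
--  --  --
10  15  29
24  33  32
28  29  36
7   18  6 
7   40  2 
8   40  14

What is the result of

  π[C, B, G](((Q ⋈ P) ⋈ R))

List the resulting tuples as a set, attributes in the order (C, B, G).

{(22, 24, 33), (23, 24, 7), (28, 10, 36), (28, 11, 36), (28, 37, 36), (30, 24, 4), (34, 24, 29), (40, 24, 27), (5, 10, 1), (5, 11, 1), (5, 37, 1)}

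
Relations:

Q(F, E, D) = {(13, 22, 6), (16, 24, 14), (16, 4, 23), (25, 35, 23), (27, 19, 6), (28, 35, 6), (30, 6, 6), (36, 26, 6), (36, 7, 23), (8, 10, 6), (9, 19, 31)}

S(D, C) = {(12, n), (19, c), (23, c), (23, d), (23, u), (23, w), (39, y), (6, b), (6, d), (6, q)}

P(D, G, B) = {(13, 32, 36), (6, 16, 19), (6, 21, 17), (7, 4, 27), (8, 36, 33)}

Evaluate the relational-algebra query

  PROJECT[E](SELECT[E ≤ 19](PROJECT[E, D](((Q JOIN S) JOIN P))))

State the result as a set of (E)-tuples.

Joining Q and S on D yields {(13, 22, 6, b), (13, 22, 6, d), (13, 22, 6, q), (16, 4, 23, c), (16, 4, 23, d), (16, 4, 23, u), (16, 4, 23, w), (25, 35, 23, c), (25, 35, 23, d), (25, 35, 23, u), (25, 35, 23, w), (27, 19, 6, b), (27, 19, 6, d), (27, 19, 6, q), (28, 35, 6, b), (28, 35, 6, d), (28, 35, 6, q), (30, 6, 6, b), (30, 6, 6, d), (30, 6, 6, q), (36, 26, 6, b), (36, 26, 6, d), (36, 26, 6, q), (36, 7, 23, c), (36, 7, 23, d), (36, 7, 23, u), (36, 7, 23, w), (8, 10, 6, b), (8, 10, 6, d), (8, 10, 6, q)}.
Joining (Q JOIN S) and P on D yields {(13, 22, 6, b, 16, 19), (13, 22, 6, b, 21, 17), (13, 22, 6, d, 16, 19), (13, 22, 6, d, 21, 17), (13, 22, 6, q, 16, 19), (13, 22, 6, q, 21, 17), (27, 19, 6, b, 16, 19), (27, 19, 6, b, 21, 17), (27, 19, 6, d, 16, 19), (27, 19, 6, d, 21, 17), (27, 19, 6, q, 16, 19), (27, 19, 6, q, 21, 17), (28, 35, 6, b, 16, 19), (28, 35, 6, b, 21, 17), (28, 35, 6, d, 16, 19), (28, 35, 6, d, 21, 17), (28, 35, 6, q, 16, 19), (28, 35, 6, q, 21, 17), (30, 6, 6, b, 16, 19), (30, 6, 6, b, 21, 17), (30, 6, 6, d, 16, 19), (30, 6, 6, d, 21, 17), (30, 6, 6, q, 16, 19), (30, 6, 6, q, 21, 17), (36, 26, 6, b, 16, 19), (36, 26, 6, b, 21, 17), (36, 26, 6, d, 16, 19), (36, 26, 6, d, 21, 17), (36, 26, 6, q, 16, 19), (36, 26, 6, q, 21, 17), (8, 10, 6, b, 16, 19), (8, 10, 6, b, 21, 17), (8, 10, 6, d, 16, 19), (8, 10, 6, d, 21, 17), (8, 10, 6, q, 16, 19), (8, 10, 6, q, 21, 17)}.
Keep only column(s) E, D (30 duplicate(s) eliminated): {(10, 6), (19, 6), (22, 6), (26, 6), (35, 6), (6, 6)}
Apply σ_{E ≤ 19}; surviving tuples: {(10, 6), (19, 6), (6, 6)}
Keep only column(s) E: {10, 19, 6}

{10, 19, 6}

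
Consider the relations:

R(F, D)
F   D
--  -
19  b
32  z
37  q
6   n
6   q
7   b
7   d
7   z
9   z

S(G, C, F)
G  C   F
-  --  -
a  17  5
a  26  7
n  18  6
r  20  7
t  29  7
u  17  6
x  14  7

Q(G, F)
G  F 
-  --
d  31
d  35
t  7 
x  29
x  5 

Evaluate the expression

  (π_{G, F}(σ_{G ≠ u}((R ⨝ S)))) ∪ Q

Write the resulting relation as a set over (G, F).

{(a, 7), (d, 31), (d, 35), (n, 6), (r, 7), (t, 7), (x, 29), (x, 5), (x, 7)}

Joining R and S on F yields {(6, n, n, 18), (6, n, u, 17), (6, q, n, 18), (6, q, u, 17), (7, b, a, 26), (7, b, r, 20), (7, b, t, 29), (7, b, x, 14), (7, d, a, 26), (7, d, r, 20), (7, d, t, 29), (7, d, x, 14), (7, z, a, 26), (7, z, r, 20), (7, z, t, 29), (7, z, x, 14)}.
Filtering on G ≠ u leaves {(6, n, n, 18), (6, q, n, 18), (7, b, a, 26), (7, b, r, 20), (7, b, t, 29), (7, b, x, 14), (7, d, a, 26), (7, d, r, 20), (7, d, t, 29), (7, d, x, 14), (7, z, a, 26), (7, z, r, 20), (7, z, t, 29), (7, z, x, 14)}.
Keep only column(s) G, F (9 duplicate(s) eliminated): {(a, 7), (n, 6), (r, 7), (t, 7), (x, 7)}
Union: {(a, 7), (n, 6), (r, 7), (t, 7), (x, 7)} with {(d, 31), (d, 35), (t, 7), (x, 29), (x, 5)} → {(a, 7), (d, 31), (d, 35), (n, 6), (r, 7), (t, 7), (x, 29), (x, 5), (x, 7)}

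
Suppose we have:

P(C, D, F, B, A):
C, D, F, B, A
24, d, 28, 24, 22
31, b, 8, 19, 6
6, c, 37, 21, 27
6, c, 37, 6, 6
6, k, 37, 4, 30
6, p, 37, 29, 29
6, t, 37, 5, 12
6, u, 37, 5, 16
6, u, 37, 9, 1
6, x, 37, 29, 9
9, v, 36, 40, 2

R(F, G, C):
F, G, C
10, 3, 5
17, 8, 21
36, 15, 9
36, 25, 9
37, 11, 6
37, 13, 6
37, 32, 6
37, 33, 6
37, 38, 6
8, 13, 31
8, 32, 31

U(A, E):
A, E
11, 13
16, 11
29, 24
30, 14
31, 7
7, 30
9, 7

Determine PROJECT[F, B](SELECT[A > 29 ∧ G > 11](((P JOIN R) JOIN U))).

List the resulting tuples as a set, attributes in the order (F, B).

Natural join on C, F: {(31, b, 8, 19, 6, 13), (31, b, 8, 19, 6, 32), (6, c, 37, 21, 27, 11), (6, c, 37, 21, 27, 13), (6, c, 37, 21, 27, 32), (6, c, 37, 21, 27, 33), (6, c, 37, 21, 27, 38), (6, c, 37, 6, 6, 11), (6, c, 37, 6, 6, 13), (6, c, 37, 6, 6, 32), (6, c, 37, 6, 6, 33), (6, c, 37, 6, 6, 38), (6, k, 37, 4, 30, 11), (6, k, 37, 4, 30, 13), (6, k, 37, 4, 30, 32), (6, k, 37, 4, 30, 33), (6, k, 37, 4, 30, 38), (6, p, 37, 29, 29, 11), (6, p, 37, 29, 29, 13), (6, p, 37, 29, 29, 32), (6, p, 37, 29, 29, 33), (6, p, 37, 29, 29, 38), (6, t, 37, 5, 12, 11), (6, t, 37, 5, 12, 13), (6, t, 37, 5, 12, 32), (6, t, 37, 5, 12, 33), (6, t, 37, 5, 12, 38), (6, u, 37, 5, 16, 11), (6, u, 37, 5, 16, 13), (6, u, 37, 5, 16, 32), (6, u, 37, 5, 16, 33), (6, u, 37, 5, 16, 38), (6, u, 37, 9, 1, 11), (6, u, 37, 9, 1, 13), (6, u, 37, 9, 1, 32), (6, u, 37, 9, 1, 33), (6, u, 37, 9, 1, 38), (6, x, 37, 29, 9, 11), (6, x, 37, 29, 9, 13), (6, x, 37, 29, 9, 32), (6, x, 37, 29, 9, 33), (6, x, 37, 29, 9, 38), (9, v, 36, 40, 2, 15), (9, v, 36, 40, 2, 25)}
Natural join on A: {(6, k, 37, 4, 30, 11, 14), (6, k, 37, 4, 30, 13, 14), (6, k, 37, 4, 30, 32, 14), (6, k, 37, 4, 30, 33, 14), (6, k, 37, 4, 30, 38, 14), (6, p, 37, 29, 29, 11, 24), (6, p, 37, 29, 29, 13, 24), (6, p, 37, 29, 29, 32, 24), (6, p, 37, 29, 29, 33, 24), (6, p, 37, 29, 29, 38, 24), (6, u, 37, 5, 16, 11, 11), (6, u, 37, 5, 16, 13, 11), (6, u, 37, 5, 16, 32, 11), (6, u, 37, 5, 16, 33, 11), (6, u, 37, 5, 16, 38, 11), (6, x, 37, 29, 9, 11, 7), (6, x, 37, 29, 9, 13, 7), (6, x, 37, 29, 9, 32, 7), (6, x, 37, 29, 9, 33, 7), (6, x, 37, 29, 9, 38, 7)}
Selection A > 29 ∧ G > 11: {(6, k, 37, 4, 30, 13, 14), (6, k, 37, 4, 30, 32, 14), (6, k, 37, 4, 30, 33, 14), (6, k, 37, 4, 30, 38, 14)}
π_{F, B} gives {(37, 4)} (3 duplicate(s) eliminated).

{(37, 4)}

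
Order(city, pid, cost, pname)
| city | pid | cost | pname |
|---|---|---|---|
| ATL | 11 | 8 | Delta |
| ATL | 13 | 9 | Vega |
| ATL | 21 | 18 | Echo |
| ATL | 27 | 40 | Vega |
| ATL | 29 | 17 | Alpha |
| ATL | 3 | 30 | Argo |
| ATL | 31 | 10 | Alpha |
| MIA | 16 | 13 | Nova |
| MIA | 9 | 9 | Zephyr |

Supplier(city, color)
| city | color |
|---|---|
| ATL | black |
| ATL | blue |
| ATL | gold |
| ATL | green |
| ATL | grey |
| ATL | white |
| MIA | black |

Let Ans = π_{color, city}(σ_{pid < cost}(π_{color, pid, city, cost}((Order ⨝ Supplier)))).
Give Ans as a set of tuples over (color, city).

{(black, ATL), (blue, ATL), (gold, ATL), (green, ATL), (grey, ATL), (white, ATL)}

Order ⋈ Supplier (natural join on city): {(ATL, 11, 8, Delta, black), (ATL, 11, 8, Delta, blue), (ATL, 11, 8, Delta, gold), (ATL, 11, 8, Delta, green), (ATL, 11, 8, Delta, grey), (ATL, 11, 8, Delta, white), (ATL, 13, 9, Vega, black), (ATL, 13, 9, Vega, blue), (ATL, 13, 9, Vega, gold), (ATL, 13, 9, Vega, green), (ATL, 13, 9, Vega, grey), (ATL, 13, 9, Vega, white), (ATL, 21, 18, Echo, black), (ATL, 21, 18, Echo, blue), (ATL, 21, 18, Echo, gold), (ATL, 21, 18, Echo, green), (ATL, 21, 18, Echo, grey), (ATL, 21, 18, Echo, white), (ATL, 27, 40, Vega, black), (ATL, 27, 40, Vega, blue), (ATL, 27, 40, Vega, gold), (ATL, 27, 40, Vega, green), (ATL, 27, 40, Vega, grey), (ATL, 27, 40, Vega, white), (ATL, 29, 17, Alpha, black), (ATL, 29, 17, Alpha, blue), (ATL, 29, 17, Alpha, gold), (ATL, 29, 17, Alpha, green), (ATL, 29, 17, Alpha, grey), (ATL, 29, 17, Alpha, white), (ATL, 3, 30, Argo, black), (ATL, 3, 30, Argo, blue), (ATL, 3, 30, Argo, gold), (ATL, 3, 30, Argo, green), (ATL, 3, 30, Argo, grey), (ATL, 3, 30, Argo, white), (ATL, 31, 10, Alpha, black), (ATL, 31, 10, Alpha, blue), (ATL, 31, 10, Alpha, gold), (ATL, 31, 10, Alpha, green), (ATL, 31, 10, Alpha, grey), (ATL, 31, 10, Alpha, white), (MIA, 16, 13, Nova, black), (MIA, 9, 9, Zephyr, black)}
π_{color, pid, city, cost} gives {(black, 11, ATL, 8), (black, 13, ATL, 9), (black, 16, MIA, 13), (black, 21, ATL, 18), (black, 27, ATL, 40), (black, 29, ATL, 17), (black, 3, ATL, 30), (black, 31, ATL, 10), (black, 9, MIA, 9), (blue, 11, ATL, 8), (blue, 13, ATL, 9), (blue, 21, ATL, 18), (blue, 27, ATL, 40), (blue, 29, ATL, 17), (blue, 3, ATL, 30), (blue, 31, ATL, 10), (gold, 11, ATL, 8), (gold, 13, ATL, 9), (gold, 21, ATL, 18), (gold, 27, ATL, 40), (gold, 29, ATL, 17), (gold, 3, ATL, 30), (gold, 31, ATL, 10), (green, 11, ATL, 8), (green, 13, ATL, 9), (green, 21, ATL, 18), (green, 27, ATL, 40), (green, 29, ATL, 17), (green, 3, ATL, 30), (green, 31, ATL, 10), (grey, 11, ATL, 8), (grey, 13, ATL, 9), (grey, 21, ATL, 18), (grey, 27, ATL, 40), (grey, 29, ATL, 17), (grey, 3, ATL, 30), (grey, 31, ATL, 10), (white, 11, ATL, 8), (white, 13, ATL, 9), (white, 21, ATL, 18), (white, 27, ATL, 40), (white, 29, ATL, 17), (white, 3, ATL, 30), (white, 31, ATL, 10)}.
Filtering on pid < cost leaves {(black, 27, ATL, 40), (black, 3, ATL, 30), (blue, 27, ATL, 40), (blue, 3, ATL, 30), (gold, 27, ATL, 40), (gold, 3, ATL, 30), (green, 27, ATL, 40), (green, 3, ATL, 30), (grey, 27, ATL, 40), (grey, 3, ATL, 30), (white, 27, ATL, 40), (white, 3, ATL, 30)}.
π_{color, city} gives {(black, ATL), (blue, ATL), (gold, ATL), (green, ATL), (grey, ATL), (white, ATL)} (6 duplicate(s) eliminated).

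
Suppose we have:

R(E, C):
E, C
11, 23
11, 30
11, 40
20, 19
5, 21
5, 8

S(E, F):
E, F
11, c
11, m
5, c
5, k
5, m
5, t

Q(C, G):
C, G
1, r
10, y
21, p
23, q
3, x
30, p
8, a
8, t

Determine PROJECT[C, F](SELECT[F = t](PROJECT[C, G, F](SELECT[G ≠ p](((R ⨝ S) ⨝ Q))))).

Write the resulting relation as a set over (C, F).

Joining R and S on E yields {(11, 23, c), (11, 23, m), (11, 30, c), (11, 30, m), (11, 40, c), (11, 40, m), (5, 21, c), (5, 21, k), (5, 21, m), (5, 21, t), (5, 8, c), (5, 8, k), (5, 8, m), (5, 8, t)}.
Joining (R ⨝ S) and Q on C yields {(11, 23, c, q), (11, 23, m, q), (11, 30, c, p), (11, 30, m, p), (5, 21, c, p), (5, 21, k, p), (5, 21, m, p), (5, 21, t, p), (5, 8, c, a), (5, 8, c, t), (5, 8, k, a), (5, 8, k, t), (5, 8, m, a), (5, 8, m, t), (5, 8, t, a), (5, 8, t, t)}.
Apply σ_{G ≠ p}; surviving tuples: {(11, 23, c, q), (11, 23, m, q), (5, 8, c, a), (5, 8, c, t), (5, 8, k, a), (5, 8, k, t), (5, 8, m, a), (5, 8, m, t), (5, 8, t, a), (5, 8, t, t)}
π_{C, G, F} gives {(23, q, c), (23, q, m), (8, a, c), (8, a, k), (8, a, m), (8, a, t), (8, t, c), (8, t, k), (8, t, m), (8, t, t)}.
Apply σ_{F = t}; surviving tuples: {(8, a, t), (8, t, t)}
π_{C, F} gives {(8, t)} (1 duplicate(s) eliminated).

{(8, t)}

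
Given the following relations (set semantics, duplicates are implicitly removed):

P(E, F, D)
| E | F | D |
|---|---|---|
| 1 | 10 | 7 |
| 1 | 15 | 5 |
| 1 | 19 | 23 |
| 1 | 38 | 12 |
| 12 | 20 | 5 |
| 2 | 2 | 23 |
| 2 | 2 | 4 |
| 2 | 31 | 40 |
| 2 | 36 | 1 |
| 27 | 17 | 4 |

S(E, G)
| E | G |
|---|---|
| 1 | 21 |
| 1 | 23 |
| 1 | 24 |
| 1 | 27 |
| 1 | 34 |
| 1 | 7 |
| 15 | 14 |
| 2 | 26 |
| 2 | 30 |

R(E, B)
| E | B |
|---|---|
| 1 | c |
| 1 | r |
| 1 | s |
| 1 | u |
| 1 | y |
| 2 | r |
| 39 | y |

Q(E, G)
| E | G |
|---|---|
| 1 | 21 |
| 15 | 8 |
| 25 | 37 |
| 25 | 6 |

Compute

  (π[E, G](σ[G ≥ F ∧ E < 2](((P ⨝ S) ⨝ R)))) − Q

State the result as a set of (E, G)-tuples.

{(1, 23), (1, 24), (1, 27), (1, 34)}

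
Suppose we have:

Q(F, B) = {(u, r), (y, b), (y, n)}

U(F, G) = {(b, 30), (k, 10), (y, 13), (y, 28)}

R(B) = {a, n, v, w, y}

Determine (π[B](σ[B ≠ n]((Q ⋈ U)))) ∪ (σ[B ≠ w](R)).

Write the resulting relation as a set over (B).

Q ⋈ U (natural join on F): {(y, b, 13), (y, b, 28), (y, n, 13), (y, n, 28)}
Filtering on B ≠ n leaves {(y, b, 13), (y, b, 28)}.
Keep only column(s) B (1 duplicate(s) eliminated): {b}
Filtering on B ≠ w leaves {a, n, v, y}.
Taking the union: {a, b, n, v, y}

{a, b, n, v, y}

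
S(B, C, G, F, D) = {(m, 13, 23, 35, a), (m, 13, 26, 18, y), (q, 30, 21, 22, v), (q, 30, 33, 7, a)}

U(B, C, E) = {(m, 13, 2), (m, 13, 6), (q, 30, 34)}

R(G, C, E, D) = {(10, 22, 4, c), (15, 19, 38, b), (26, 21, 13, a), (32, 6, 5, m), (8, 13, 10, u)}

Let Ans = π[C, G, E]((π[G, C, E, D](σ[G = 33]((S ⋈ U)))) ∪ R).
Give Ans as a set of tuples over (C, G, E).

{(13, 8, 10), (19, 15, 38), (21, 26, 13), (22, 10, 4), (30, 33, 34), (6, 32, 5)}

Natural join on B, C: {(m, 13, 23, 35, a, 2), (m, 13, 23, 35, a, 6), (m, 13, 26, 18, y, 2), (m, 13, 26, 18, y, 6), (q, 30, 21, 22, v, 34), (q, 30, 33, 7, a, 34)}
Filtering on G = 33 leaves {(q, 30, 33, 7, a, 34)}.
π[G, C, E, D]: project onto (G, C, E, D) → {(33, 30, 34, a)}
Taking the union: {(10, 22, 4, c), (15, 19, 38, b), (26, 21, 13, a), (32, 6, 5, m), (33, 30, 34, a), (8, 13, 10, u)}
π[C, G, E]: project onto (C, G, E) → {(13, 8, 10), (19, 15, 38), (21, 26, 13), (22, 10, 4), (30, 33, 34), (6, 32, 5)}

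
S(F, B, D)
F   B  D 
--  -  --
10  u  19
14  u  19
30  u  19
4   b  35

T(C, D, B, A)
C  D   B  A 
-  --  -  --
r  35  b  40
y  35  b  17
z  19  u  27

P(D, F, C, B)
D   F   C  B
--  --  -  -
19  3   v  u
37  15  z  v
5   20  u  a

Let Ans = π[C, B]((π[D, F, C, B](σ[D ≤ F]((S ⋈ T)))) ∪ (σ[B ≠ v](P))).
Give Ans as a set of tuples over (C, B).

Natural join on B, D: {(10, u, 19, z, 27), (14, u, 19, z, 27), (30, u, 19, z, 27), (4, b, 35, r, 40), (4, b, 35, y, 17)}
Selection D ≤ F: {(30, u, 19, z, 27)}
Keep only column(s) D, F, C, B: {(19, 30, z, u)}
Selection B ≠ v: {(19, 3, v, u), (5, 20, u, a)}
Union: {(19, 30, z, u)} with {(19, 3, v, u), (5, 20, u, a)} → {(19, 3, v, u), (19, 30, z, u), (5, 20, u, a)}
Keep only column(s) C, B: {(u, a), (v, u), (z, u)}

{(u, a), (v, u), (z, u)}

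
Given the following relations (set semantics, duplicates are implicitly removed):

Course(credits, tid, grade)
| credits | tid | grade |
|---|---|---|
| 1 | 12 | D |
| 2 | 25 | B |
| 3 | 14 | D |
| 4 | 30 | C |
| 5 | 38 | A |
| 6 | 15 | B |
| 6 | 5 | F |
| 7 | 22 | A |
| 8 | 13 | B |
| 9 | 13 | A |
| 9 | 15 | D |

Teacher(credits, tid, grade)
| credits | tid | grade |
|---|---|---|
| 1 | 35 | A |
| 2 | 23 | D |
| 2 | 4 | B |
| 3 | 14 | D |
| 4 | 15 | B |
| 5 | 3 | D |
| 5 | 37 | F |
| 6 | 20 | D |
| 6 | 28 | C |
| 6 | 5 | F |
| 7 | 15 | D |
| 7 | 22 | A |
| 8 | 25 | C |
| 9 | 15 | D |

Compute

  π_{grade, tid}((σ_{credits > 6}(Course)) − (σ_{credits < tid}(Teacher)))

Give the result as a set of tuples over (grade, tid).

Apply σ_{credits > 6}; surviving tuples: {(7, 22, A), (8, 13, B), (9, 13, A), (9, 15, D)}
Apply σ_{credits < tid}; surviving tuples: {(1, 35, A), (2, 23, D), (2, 4, B), (3, 14, D), (4, 15, B), (5, 37, F), (6, 20, D), (6, 28, C), (7, 15, D), (7, 22, A), (8, 25, C), (9, 15, D)}
Set difference of the two operands is {(8, 13, B), (9, 13, A)}.
π_{grade, tid} gives {(A, 13), (B, 13)}.

{(A, 13), (B, 13)}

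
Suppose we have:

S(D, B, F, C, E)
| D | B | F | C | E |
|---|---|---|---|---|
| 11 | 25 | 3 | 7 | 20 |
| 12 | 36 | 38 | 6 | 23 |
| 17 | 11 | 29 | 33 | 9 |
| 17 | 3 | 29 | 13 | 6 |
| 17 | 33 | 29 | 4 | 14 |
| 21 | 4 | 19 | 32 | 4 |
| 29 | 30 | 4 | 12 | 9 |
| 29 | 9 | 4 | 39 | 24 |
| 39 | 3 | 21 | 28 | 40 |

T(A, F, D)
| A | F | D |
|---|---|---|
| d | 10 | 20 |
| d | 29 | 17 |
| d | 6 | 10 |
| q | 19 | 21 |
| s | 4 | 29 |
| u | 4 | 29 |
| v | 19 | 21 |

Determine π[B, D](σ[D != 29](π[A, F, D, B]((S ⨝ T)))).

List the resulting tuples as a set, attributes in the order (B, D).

Natural join on D, F: {(17, 11, 29, 33, 9, d), (17, 3, 29, 13, 6, d), (17, 33, 29, 4, 14, d), (21, 4, 19, 32, 4, q), (21, 4, 19, 32, 4, v), (29, 30, 4, 12, 9, s), (29, 30, 4, 12, 9, u), (29, 9, 4, 39, 24, s), (29, 9, 4, 39, 24, u)}
π_{A, F, D, B} gives {(d, 29, 17, 11), (d, 29, 17, 3), (d, 29, 17, 33), (q, 19, 21, 4), (s, 4, 29, 30), (s, 4, 29, 9), (u, 4, 29, 30), (u, 4, 29, 9), (v, 19, 21, 4)}.
Apply σ_{D != 29}; surviving tuples: {(d, 29, 17, 11), (d, 29, 17, 3), (d, 29, 17, 33), (q, 19, 21, 4), (v, 19, 21, 4)}
π_{B, D} gives {(11, 17), (3, 17), (33, 17), (4, 21)} (1 duplicate(s) eliminated).

{(11, 17), (3, 17), (33, 17), (4, 21)}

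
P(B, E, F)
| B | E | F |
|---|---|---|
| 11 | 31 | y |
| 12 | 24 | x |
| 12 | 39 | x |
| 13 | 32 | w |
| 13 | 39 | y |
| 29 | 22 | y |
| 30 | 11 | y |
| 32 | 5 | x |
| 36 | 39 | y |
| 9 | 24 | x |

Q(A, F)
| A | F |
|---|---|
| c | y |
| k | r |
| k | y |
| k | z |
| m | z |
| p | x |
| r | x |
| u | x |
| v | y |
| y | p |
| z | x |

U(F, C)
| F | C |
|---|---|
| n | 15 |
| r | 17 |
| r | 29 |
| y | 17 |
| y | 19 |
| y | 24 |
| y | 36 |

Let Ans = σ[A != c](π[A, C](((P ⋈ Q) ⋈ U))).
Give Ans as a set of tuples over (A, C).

{(k, 17), (k, 19), (k, 24), (k, 36), (v, 17), (v, 19), (v, 24), (v, 36)}

Joining P and Q on F yields {(11, 31, y, c), (11, 31, y, k), (11, 31, y, v), (12, 24, x, p), (12, 24, x, r), (12, 24, x, u), (12, 24, x, z), (12, 39, x, p), (12, 39, x, r), (12, 39, x, u), (12, 39, x, z), (13, 39, y, c), (13, 39, y, k), (13, 39, y, v), (29, 22, y, c), (29, 22, y, k), (29, 22, y, v), (30, 11, y, c), (30, 11, y, k), (30, 11, y, v), (32, 5, x, p), (32, 5, x, r), (32, 5, x, u), (32, 5, x, z), (36, 39, y, c), (36, 39, y, k), (36, 39, y, v), (9, 24, x, p), (9, 24, x, r), (9, 24, x, u), (9, 24, x, z)}.
Joining (P ⋈ Q) and U on F yields {(11, 31, y, c, 17), (11, 31, y, c, 19), (11, 31, y, c, 24), (11, 31, y, c, 36), (11, 31, y, k, 17), (11, 31, y, k, 19), (11, 31, y, k, 24), (11, 31, y, k, 36), (11, 31, y, v, 17), (11, 31, y, v, 19), (11, 31, y, v, 24), (11, 31, y, v, 36), (13, 39, y, c, 17), (13, 39, y, c, 19), (13, 39, y, c, 24), (13, 39, y, c, 36), (13, 39, y, k, 17), (13, 39, y, k, 19), (13, 39, y, k, 24), (13, 39, y, k, 36), (13, 39, y, v, 17), (13, 39, y, v, 19), (13, 39, y, v, 24), (13, 39, y, v, 36), (29, 22, y, c, 17), (29, 22, y, c, 19), (29, 22, y, c, 24), (29, 22, y, c, 36), (29, 22, y, k, 17), (29, 22, y, k, 19), (29, 22, y, k, 24), (29, 22, y, k, 36), (29, 22, y, v, 17), (29, 22, y, v, 19), (29, 22, y, v, 24), (29, 22, y, v, 36), (30, 11, y, c, 17), (30, 11, y, c, 19), (30, 11, y, c, 24), (30, 11, y, c, 36), (30, 11, y, k, 17), (30, 11, y, k, 19), (30, 11, y, k, 24), (30, 11, y, k, 36), (30, 11, y, v, 17), (30, 11, y, v, 19), (30, 11, y, v, 24), (30, 11, y, v, 36), (36, 39, y, c, 17), (36, 39, y, c, 19), (36, 39, y, c, 24), (36, 39, y, c, 36), (36, 39, y, k, 17), (36, 39, y, k, 19), (36, 39, y, k, 24), (36, 39, y, k, 36), (36, 39, y, v, 17), (36, 39, y, v, 19), (36, 39, y, v, 24), (36, 39, y, v, 36)}.
π_{A, C} gives {(c, 17), (c, 19), (c, 24), (c, 36), (k, 17), (k, 19), (k, 24), (k, 36), (v, 17), (v, 19), (v, 24), (v, 36)} (48 duplicate(s) eliminated).
Apply σ_{A != c}; surviving tuples: {(k, 17), (k, 19), (k, 24), (k, 36), (v, 17), (v, 19), (v, 24), (v, 36)}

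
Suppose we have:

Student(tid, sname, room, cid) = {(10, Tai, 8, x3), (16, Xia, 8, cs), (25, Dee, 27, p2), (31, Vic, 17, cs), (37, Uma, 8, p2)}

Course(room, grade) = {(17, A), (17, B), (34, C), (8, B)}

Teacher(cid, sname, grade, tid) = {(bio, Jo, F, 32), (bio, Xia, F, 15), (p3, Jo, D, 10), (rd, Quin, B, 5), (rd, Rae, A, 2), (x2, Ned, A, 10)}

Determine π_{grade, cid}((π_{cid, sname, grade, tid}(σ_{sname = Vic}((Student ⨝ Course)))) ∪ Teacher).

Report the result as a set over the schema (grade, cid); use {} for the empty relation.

Student ⋈ Course (natural join on room): {(10, Tai, 8, x3, B), (16, Xia, 8, cs, B), (31, Vic, 17, cs, A), (31, Vic, 17, cs, B), (37, Uma, 8, p2, B)}
Selection sname = Vic: {(31, Vic, 17, cs, A), (31, Vic, 17, cs, B)}
Keep only column(s) cid, sname, grade, tid: {(cs, Vic, A, 31), (cs, Vic, B, 31)}
Set union of the two operands is {(bio, Jo, F, 32), (bio, Xia, F, 15), (cs, Vic, A, 31), (cs, Vic, B, 31), (p3, Jo, D, 10), (rd, Quin, B, 5), (rd, Rae, A, 2), (x2, Ned, A, 10)}.
Keep only column(s) grade, cid (1 duplicate(s) eliminated): {(A, cs), (A, rd), (A, x2), (B, cs), (B, rd), (D, p3), (F, bio)}

{(A, cs), (A, rd), (A, x2), (B, cs), (B, rd), (D, p3), (F, bio)}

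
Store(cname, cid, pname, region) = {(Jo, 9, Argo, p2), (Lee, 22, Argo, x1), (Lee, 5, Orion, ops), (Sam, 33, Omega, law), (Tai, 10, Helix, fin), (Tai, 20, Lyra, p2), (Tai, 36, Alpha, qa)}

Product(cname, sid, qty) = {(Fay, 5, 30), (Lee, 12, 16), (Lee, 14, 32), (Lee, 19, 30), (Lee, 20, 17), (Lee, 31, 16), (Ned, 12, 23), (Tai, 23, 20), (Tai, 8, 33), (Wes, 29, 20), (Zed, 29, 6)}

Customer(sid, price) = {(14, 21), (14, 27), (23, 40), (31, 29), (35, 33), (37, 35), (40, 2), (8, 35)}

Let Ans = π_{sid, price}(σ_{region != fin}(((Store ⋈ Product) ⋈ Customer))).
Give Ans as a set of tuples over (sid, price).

{(14, 21), (14, 27), (23, 40), (31, 29), (8, 35)}

Natural join on cname: {(Lee, 22, Argo, x1, 12, 16), (Lee, 22, Argo, x1, 14, 32), (Lee, 22, Argo, x1, 19, 30), (Lee, 22, Argo, x1, 20, 17), (Lee, 22, Argo, x1, 31, 16), (Lee, 5, Orion, ops, 12, 16), (Lee, 5, Orion, ops, 14, 32), (Lee, 5, Orion, ops, 19, 30), (Lee, 5, Orion, ops, 20, 17), (Lee, 5, Orion, ops, 31, 16), (Tai, 10, Helix, fin, 23, 20), (Tai, 10, Helix, fin, 8, 33), (Tai, 20, Lyra, p2, 23, 20), (Tai, 20, Lyra, p2, 8, 33), (Tai, 36, Alpha, qa, 23, 20), (Tai, 36, Alpha, qa, 8, 33)}
Natural join on sid: {(Lee, 22, Argo, x1, 14, 32, 21), (Lee, 22, Argo, x1, 14, 32, 27), (Lee, 22, Argo, x1, 31, 16, 29), (Lee, 5, Orion, ops, 14, 32, 21), (Lee, 5, Orion, ops, 14, 32, 27), (Lee, 5, Orion, ops, 31, 16, 29), (Tai, 10, Helix, fin, 23, 20, 40), (Tai, 10, Helix, fin, 8, 33, 35), (Tai, 20, Lyra, p2, 23, 20, 40), (Tai, 20, Lyra, p2, 8, 33, 35), (Tai, 36, Alpha, qa, 23, 20, 40), (Tai, 36, Alpha, qa, 8, 33, 35)}
Filtering on region != fin leaves {(Lee, 22, Argo, x1, 14, 32, 21), (Lee, 22, Argo, x1, 14, 32, 27), (Lee, 22, Argo, x1, 31, 16, 29), (Lee, 5, Orion, ops, 14, 32, 21), (Lee, 5, Orion, ops, 14, 32, 27), (Lee, 5, Orion, ops, 31, 16, 29), (Tai, 20, Lyra, p2, 23, 20, 40), (Tai, 20, Lyra, p2, 8, 33, 35), (Tai, 36, Alpha, qa, 23, 20, 40), (Tai, 36, Alpha, qa, 8, 33, 35)}.
π[sid, price]: project onto (sid, price) (5 duplicate(s) eliminated) → {(14, 21), (14, 27), (23, 40), (31, 29), (8, 35)}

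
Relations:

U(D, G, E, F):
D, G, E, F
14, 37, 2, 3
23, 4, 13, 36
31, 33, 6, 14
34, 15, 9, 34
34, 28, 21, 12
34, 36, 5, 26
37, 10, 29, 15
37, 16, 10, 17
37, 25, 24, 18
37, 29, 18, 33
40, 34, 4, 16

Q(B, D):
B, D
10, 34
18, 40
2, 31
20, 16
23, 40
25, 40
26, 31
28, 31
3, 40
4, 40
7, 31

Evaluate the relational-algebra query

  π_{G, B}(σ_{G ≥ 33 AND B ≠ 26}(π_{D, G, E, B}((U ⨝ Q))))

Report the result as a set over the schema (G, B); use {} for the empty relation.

Joining U and Q on D yields {(31, 33, 6, 14, 2), (31, 33, 6, 14, 26), (31, 33, 6, 14, 28), (31, 33, 6, 14, 7), (34, 15, 9, 34, 10), (34, 28, 21, 12, 10), (34, 36, 5, 26, 10), (40, 34, 4, 16, 18), (40, 34, 4, 16, 23), (40, 34, 4, 16, 25), (40, 34, 4, 16, 3), (40, 34, 4, 16, 4)}.
π[D, G, E, B]: project onto (D, G, E, B) → {(31, 33, 6, 2), (31, 33, 6, 26), (31, 33, 6, 28), (31, 33, 6, 7), (34, 15, 9, 10), (34, 28, 21, 10), (34, 36, 5, 10), (40, 34, 4, 18), (40, 34, 4, 23), (40, 34, 4, 25), (40, 34, 4, 3), (40, 34, 4, 4)}
σ[G ≥ 33 AND B ≠ 26]: keep tuples satisfying G ≥ 33 AND B ≠ 26 → {(31, 33, 6, 2), (31, 33, 6, 28), (31, 33, 6, 7), (34, 36, 5, 10), (40, 34, 4, 18), (40, 34, 4, 23), (40, 34, 4, 25), (40, 34, 4, 3), (40, 34, 4, 4)}
π[G, B]: project onto (G, B) → {(33, 2), (33, 28), (33, 7), (34, 18), (34, 23), (34, 25), (34, 3), (34, 4), (36, 10)}

{(33, 2), (33, 28), (33, 7), (34, 18), (34, 23), (34, 25), (34, 3), (34, 4), (36, 10)}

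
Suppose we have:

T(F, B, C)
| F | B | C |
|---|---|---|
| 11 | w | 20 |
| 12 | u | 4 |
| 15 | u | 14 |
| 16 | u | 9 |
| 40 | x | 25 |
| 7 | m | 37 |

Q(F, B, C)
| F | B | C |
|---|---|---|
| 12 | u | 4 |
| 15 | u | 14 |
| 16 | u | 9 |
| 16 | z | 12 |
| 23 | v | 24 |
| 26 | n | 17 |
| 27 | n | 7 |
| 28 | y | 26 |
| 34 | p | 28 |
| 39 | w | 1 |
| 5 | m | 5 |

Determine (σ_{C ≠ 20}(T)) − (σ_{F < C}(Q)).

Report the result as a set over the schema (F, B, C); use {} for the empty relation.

Selection C ≠ 20: {(12, u, 4), (15, u, 14), (16, u, 9), (40, x, 25), (7, m, 37)}
Selection F < C: {(23, v, 24)}
Difference: {(12, u, 4), (15, u, 14), (16, u, 9), (40, x, 25), (7, m, 37)} with {(23, v, 24)} → {(12, u, 4), (15, u, 14), (16, u, 9), (40, x, 25), (7, m, 37)}

{(12, u, 4), (15, u, 14), (16, u, 9), (40, x, 25), (7, m, 37)}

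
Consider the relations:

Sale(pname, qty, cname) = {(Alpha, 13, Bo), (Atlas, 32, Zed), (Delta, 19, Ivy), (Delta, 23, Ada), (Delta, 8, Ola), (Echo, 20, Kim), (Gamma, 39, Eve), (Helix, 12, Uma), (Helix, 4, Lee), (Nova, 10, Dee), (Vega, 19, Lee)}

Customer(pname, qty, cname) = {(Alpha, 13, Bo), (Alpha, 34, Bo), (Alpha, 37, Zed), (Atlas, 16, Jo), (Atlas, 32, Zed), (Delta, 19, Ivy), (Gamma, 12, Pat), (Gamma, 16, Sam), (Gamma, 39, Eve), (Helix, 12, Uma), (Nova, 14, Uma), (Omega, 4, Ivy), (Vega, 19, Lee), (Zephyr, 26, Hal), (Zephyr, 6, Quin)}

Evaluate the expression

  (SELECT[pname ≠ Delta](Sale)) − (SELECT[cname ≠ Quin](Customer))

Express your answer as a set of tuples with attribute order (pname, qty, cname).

{(Echo, 20, Kim), (Helix, 4, Lee), (Nova, 10, Dee)}

σ[pname ≠ Delta]: keep tuples satisfying pname ≠ Delta → {(Alpha, 13, Bo), (Atlas, 32, Zed), (Echo, 20, Kim), (Gamma, 39, Eve), (Helix, 12, Uma), (Helix, 4, Lee), (Nova, 10, Dee), (Vega, 19, Lee)}
σ[cname ≠ Quin]: keep tuples satisfying cname ≠ Quin → {(Alpha, 13, Bo), (Alpha, 34, Bo), (Alpha, 37, Zed), (Atlas, 16, Jo), (Atlas, 32, Zed), (Delta, 19, Ivy), (Gamma, 12, Pat), (Gamma, 16, Sam), (Gamma, 39, Eve), (Helix, 12, Uma), (Nova, 14, Uma), (Omega, 4, Ivy), (Vega, 19, Lee), (Zephyr, 26, Hal)}
Set difference of the two operands is {(Echo, 20, Kim), (Helix, 4, Lee), (Nova, 10, Dee)}.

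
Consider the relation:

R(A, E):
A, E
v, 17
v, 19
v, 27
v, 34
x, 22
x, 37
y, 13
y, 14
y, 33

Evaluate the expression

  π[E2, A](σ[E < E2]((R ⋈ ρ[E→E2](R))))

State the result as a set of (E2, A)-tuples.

ρ[E→E2]: schema becomes (A, E2); tuples unchanged.
Natural join on A: {(v, 17, 17), (v, 17, 19), (v, 17, 27), (v, 17, 34), (v, 19, 17), (v, 19, 19), (v, 19, 27), (v, 19, 34), (v, 27, 17), (v, 27, 19), (v, 27, 27), (v, 27, 34), (v, 34, 17), (v, 34, 19), (v, 34, 27), (v, 34, 34), (x, 22, 22), (x, 22, 37), (x, 37, 22), (x, 37, 37), (y, 13, 13), (y, 13, 14), (y, 13, 33), (y, 14, 13), (y, 14, 14), (y, 14, 33), (y, 33, 13), (y, 33, 14), (y, 33, 33)}
Filtering on E < E2 leaves {(v, 17, 19), (v, 17, 27), (v, 17, 34), (v, 19, 27), (v, 19, 34), (v, 27, 34), (x, 22, 37), (y, 13, 14), (y, 13, 33), (y, 14, 33)}.
π[E2, A]: project onto (E2, A) (4 duplicate(s) eliminated) → {(14, y), (19, v), (27, v), (33, y), (34, v), (37, x)}

{(14, y), (19, v), (27, v), (33, y), (34, v), (37, x)}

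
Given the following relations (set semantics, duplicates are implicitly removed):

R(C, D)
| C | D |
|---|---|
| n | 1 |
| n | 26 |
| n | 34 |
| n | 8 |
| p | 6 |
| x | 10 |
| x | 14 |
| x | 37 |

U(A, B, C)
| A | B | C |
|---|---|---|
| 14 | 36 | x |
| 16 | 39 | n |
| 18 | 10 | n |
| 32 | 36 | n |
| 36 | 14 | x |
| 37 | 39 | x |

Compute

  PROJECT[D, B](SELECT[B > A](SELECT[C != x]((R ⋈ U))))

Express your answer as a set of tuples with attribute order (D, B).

{(1, 36), (1, 39), (26, 36), (26, 39), (34, 36), (34, 39), (8, 36), (8, 39)}

Joining R and U on C yields {(n, 1, 16, 39), (n, 1, 18, 10), (n, 1, 32, 36), (n, 26, 16, 39), (n, 26, 18, 10), (n, 26, 32, 36), (n, 34, 16, 39), (n, 34, 18, 10), (n, 34, 32, 36), (n, 8, 16, 39), (n, 8, 18, 10), (n, 8, 32, 36), (x, 10, 14, 36), (x, 10, 36, 14), (x, 10, 37, 39), (x, 14, 14, 36), (x, 14, 36, 14), (x, 14, 37, 39), (x, 37, 14, 36), (x, 37, 36, 14), (x, 37, 37, 39)}.
Apply σ_{C != x}; surviving tuples: {(n, 1, 16, 39), (n, 1, 18, 10), (n, 1, 32, 36), (n, 26, 16, 39), (n, 26, 18, 10), (n, 26, 32, 36), (n, 34, 16, 39), (n, 34, 18, 10), (n, 34, 32, 36), (n, 8, 16, 39), (n, 8, 18, 10), (n, 8, 32, 36)}
Apply σ_{B > A}; surviving tuples: {(n, 1, 16, 39), (n, 1, 32, 36), (n, 26, 16, 39), (n, 26, 32, 36), (n, 34, 16, 39), (n, 34, 32, 36), (n, 8, 16, 39), (n, 8, 32, 36)}
π_{D, B} gives {(1, 36), (1, 39), (26, 36), (26, 39), (34, 36), (34, 39), (8, 36), (8, 39)}.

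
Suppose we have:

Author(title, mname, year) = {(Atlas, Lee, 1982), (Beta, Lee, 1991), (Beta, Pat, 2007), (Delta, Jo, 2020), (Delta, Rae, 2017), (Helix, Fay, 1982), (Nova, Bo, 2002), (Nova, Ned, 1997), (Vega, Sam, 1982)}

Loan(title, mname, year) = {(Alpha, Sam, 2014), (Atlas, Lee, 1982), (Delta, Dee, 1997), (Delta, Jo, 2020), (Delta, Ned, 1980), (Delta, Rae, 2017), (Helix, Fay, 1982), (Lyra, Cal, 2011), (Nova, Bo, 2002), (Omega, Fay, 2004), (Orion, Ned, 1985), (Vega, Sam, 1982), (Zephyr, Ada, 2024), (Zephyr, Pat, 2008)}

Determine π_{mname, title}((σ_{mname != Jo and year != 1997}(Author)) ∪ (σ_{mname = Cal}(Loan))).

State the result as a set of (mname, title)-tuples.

Filtering on mname != Jo and year != 1997 leaves {(Atlas, Lee, 1982), (Beta, Lee, 1991), (Beta, Pat, 2007), (Delta, Rae, 2017), (Helix, Fay, 1982), (Nova, Bo, 2002), (Vega, Sam, 1982)}.
Filtering on mname = Cal leaves {(Lyra, Cal, 2011)}.
Set union of the two operands is {(Atlas, Lee, 1982), (Beta, Lee, 1991), (Beta, Pat, 2007), (Delta, Rae, 2017), (Helix, Fay, 1982), (Lyra, Cal, 2011), (Nova, Bo, 2002), (Vega, Sam, 1982)}.
π_{mname, title} gives {(Bo, Nova), (Cal, Lyra), (Fay, Helix), (Lee, Atlas), (Lee, Beta), (Pat, Beta), (Rae, Delta), (Sam, Vega)}.

{(Bo, Nova), (Cal, Lyra), (Fay, Helix), (Lee, Atlas), (Lee, Beta), (Pat, Beta), (Rae, Delta), (Sam, Vega)}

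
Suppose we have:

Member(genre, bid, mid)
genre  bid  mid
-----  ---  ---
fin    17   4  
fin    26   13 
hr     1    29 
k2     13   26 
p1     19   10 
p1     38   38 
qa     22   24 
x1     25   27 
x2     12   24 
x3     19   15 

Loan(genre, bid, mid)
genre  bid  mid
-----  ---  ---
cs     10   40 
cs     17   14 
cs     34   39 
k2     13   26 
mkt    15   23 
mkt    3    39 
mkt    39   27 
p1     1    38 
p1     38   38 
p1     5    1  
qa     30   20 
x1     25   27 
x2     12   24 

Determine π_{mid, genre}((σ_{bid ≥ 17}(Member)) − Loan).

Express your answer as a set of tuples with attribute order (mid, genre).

Selection bid ≥ 17: {(fin, 17, 4), (fin, 26, 13), (p1, 19, 10), (p1, 38, 38), (qa, 22, 24), (x1, 25, 27), (x3, 19, 15)}
Difference: {(fin, 17, 4), (fin, 26, 13), (p1, 19, 10), (p1, 38, 38), (qa, 22, 24), (x1, 25, 27), (x3, 19, 15)} with {(cs, 10, 40), (cs, 17, 14), (cs, 34, 39), (k2, 13, 26), (mkt, 15, 23), (mkt, 3, 39), (mkt, 39, 27), (p1, 1, 38), (p1, 38, 38), (p1, 5, 1), (qa, 30, 20), (x1, 25, 27), (x2, 12, 24)} → {(fin, 17, 4), (fin, 26, 13), (p1, 19, 10), (qa, 22, 24), (x3, 19, 15)}
π[mid, genre]: project onto (mid, genre) → {(10, p1), (13, fin), (15, x3), (24, qa), (4, fin)}

{(10, p1), (13, fin), (15, x3), (24, qa), (4, fin)}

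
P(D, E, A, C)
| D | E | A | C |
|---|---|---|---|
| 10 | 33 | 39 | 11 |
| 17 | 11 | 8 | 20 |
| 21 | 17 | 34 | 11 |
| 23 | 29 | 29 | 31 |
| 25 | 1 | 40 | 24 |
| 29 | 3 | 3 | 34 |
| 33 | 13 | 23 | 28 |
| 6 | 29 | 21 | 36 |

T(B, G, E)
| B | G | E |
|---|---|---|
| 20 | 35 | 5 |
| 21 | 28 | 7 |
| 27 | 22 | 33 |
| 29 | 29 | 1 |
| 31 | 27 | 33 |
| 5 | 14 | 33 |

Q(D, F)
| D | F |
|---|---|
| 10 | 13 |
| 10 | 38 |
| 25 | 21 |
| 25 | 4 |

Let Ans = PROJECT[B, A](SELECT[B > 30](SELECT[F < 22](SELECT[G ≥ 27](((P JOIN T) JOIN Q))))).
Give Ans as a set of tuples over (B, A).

Natural join on E: {(10, 33, 39, 11, 27, 22), (10, 33, 39, 11, 31, 27), (10, 33, 39, 11, 5, 14), (25, 1, 40, 24, 29, 29)}
Natural join on D: {(10, 33, 39, 11, 27, 22, 13), (10, 33, 39, 11, 27, 22, 38), (10, 33, 39, 11, 31, 27, 13), (10, 33, 39, 11, 31, 27, 38), (10, 33, 39, 11, 5, 14, 13), (10, 33, 39, 11, 5, 14, 38), (25, 1, 40, 24, 29, 29, 21), (25, 1, 40, 24, 29, 29, 4)}
Selection G ≥ 27: {(10, 33, 39, 11, 31, 27, 13), (10, 33, 39, 11, 31, 27, 38), (25, 1, 40, 24, 29, 29, 21), (25, 1, 40, 24, 29, 29, 4)}
Selection F < 22: {(10, 33, 39, 11, 31, 27, 13), (25, 1, 40, 24, 29, 29, 21), (25, 1, 40, 24, 29, 29, 4)}
Selection B > 30: {(10, 33, 39, 11, 31, 27, 13)}
π[B, A]: project onto (B, A) → {(31, 39)}

{(31, 39)}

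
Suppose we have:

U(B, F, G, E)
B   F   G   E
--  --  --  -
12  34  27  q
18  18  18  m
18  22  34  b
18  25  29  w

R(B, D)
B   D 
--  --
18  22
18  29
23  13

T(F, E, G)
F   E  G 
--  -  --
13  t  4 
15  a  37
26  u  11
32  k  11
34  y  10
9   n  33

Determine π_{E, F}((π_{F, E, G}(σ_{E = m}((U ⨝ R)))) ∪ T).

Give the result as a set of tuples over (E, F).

U ⋈ R (natural join on B): {(18, 18, 18, m, 22), (18, 18, 18, m, 29), (18, 22, 34, b, 22), (18, 22, 34, b, 29), (18, 25, 29, w, 22), (18, 25, 29, w, 29)}
Apply σ_{E = m}; surviving tuples: {(18, 18, 18, m, 22), (18, 18, 18, m, 29)}
Projecting to F, E, G (1 duplicate(s) eliminated): {(18, m, 18)}
Taking the union: {(13, t, 4), (15, a, 37), (18, m, 18), (26, u, 11), (32, k, 11), (34, y, 10), (9, n, 33)}
Projecting to E, F: {(a, 15), (k, 32), (m, 18), (n, 9), (t, 13), (u, 26), (y, 34)}

{(a, 15), (k, 32), (m, 18), (n, 9), (t, 13), (u, 26), (y, 34)}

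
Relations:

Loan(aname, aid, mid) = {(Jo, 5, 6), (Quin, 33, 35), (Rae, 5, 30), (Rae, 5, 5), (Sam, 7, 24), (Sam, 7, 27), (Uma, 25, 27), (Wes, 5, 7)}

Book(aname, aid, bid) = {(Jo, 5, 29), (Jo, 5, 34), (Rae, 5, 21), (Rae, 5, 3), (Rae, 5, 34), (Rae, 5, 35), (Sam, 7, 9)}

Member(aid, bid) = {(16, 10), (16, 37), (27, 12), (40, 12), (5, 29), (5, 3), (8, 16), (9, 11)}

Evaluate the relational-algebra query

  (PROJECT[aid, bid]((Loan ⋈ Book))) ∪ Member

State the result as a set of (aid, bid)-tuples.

{(16, 10), (16, 37), (27, 12), (40, 12), (5, 21), (5, 29), (5, 3), (5, 34), (5, 35), (7, 9), (8, 16), (9, 11)}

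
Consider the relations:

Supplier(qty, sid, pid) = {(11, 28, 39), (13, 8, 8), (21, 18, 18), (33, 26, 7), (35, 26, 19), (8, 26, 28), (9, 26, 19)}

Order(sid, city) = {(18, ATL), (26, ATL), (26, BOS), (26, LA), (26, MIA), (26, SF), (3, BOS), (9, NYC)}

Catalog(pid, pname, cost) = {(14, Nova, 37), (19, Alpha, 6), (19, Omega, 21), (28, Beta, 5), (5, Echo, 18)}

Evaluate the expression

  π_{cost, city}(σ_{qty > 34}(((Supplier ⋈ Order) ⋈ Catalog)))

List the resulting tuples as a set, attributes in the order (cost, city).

Joining Supplier and Order on sid yields {(21, 18, 18, ATL), (33, 26, 7, ATL), (33, 26, 7, BOS), (33, 26, 7, LA), (33, 26, 7, MIA), (33, 26, 7, SF), (35, 26, 19, ATL), (35, 26, 19, BOS), (35, 26, 19, LA), (35, 26, 19, MIA), (35, 26, 19, SF), (8, 26, 28, ATL), (8, 26, 28, BOS), (8, 26, 28, LA), (8, 26, 28, MIA), (8, 26, 28, SF), (9, 26, 19, ATL), (9, 26, 19, BOS), (9, 26, 19, LA), (9, 26, 19, MIA), (9, 26, 19, SF)}.
Joining (Supplier ⋈ Order) and Catalog on pid yields {(35, 26, 19, ATL, Alpha, 6), (35, 26, 19, ATL, Omega, 21), (35, 26, 19, BOS, Alpha, 6), (35, 26, 19, BOS, Omega, 21), (35, 26, 19, LA, Alpha, 6), (35, 26, 19, LA, Omega, 21), (35, 26, 19, MIA, Alpha, 6), (35, 26, 19, MIA, Omega, 21), (35, 26, 19, SF, Alpha, 6), (35, 26, 19, SF, Omega, 21), (8, 26, 28, ATL, Beta, 5), (8, 26, 28, BOS, Beta, 5), (8, 26, 28, LA, Beta, 5), (8, 26, 28, MIA, Beta, 5), (8, 26, 28, SF, Beta, 5), (9, 26, 19, ATL, Alpha, 6), (9, 26, 19, ATL, Omega, 21), (9, 26, 19, BOS, Alpha, 6), (9, 26, 19, BOS, Omega, 21), (9, 26, 19, LA, Alpha, 6), (9, 26, 19, LA, Omega, 21), (9, 26, 19, MIA, Alpha, 6), (9, 26, 19, MIA, Omega, 21), (9, 26, 19, SF, Alpha, 6), (9, 26, 19, SF, Omega, 21)}.
Filtering on qty > 34 leaves {(35, 26, 19, ATL, Alpha, 6), (35, 26, 19, ATL, Omega, 21), (35, 26, 19, BOS, Alpha, 6), (35, 26, 19, BOS, Omega, 21), (35, 26, 19, LA, Alpha, 6), (35, 26, 19, LA, Omega, 21), (35, 26, 19, MIA, Alpha, 6), (35, 26, 19, MIA, Omega, 21), (35, 26, 19, SF, Alpha, 6), (35, 26, 19, SF, Omega, 21)}.
Keep only column(s) cost, city: {(21, ATL), (21, BOS), (21, LA), (21, MIA), (21, SF), (6, ATL), (6, BOS), (6, LA), (6, MIA), (6, SF)}

{(21, ATL), (21, BOS), (21, LA), (21, MIA), (21, SF), (6, ATL), (6, BOS), (6, LA), (6, MIA), (6, SF)}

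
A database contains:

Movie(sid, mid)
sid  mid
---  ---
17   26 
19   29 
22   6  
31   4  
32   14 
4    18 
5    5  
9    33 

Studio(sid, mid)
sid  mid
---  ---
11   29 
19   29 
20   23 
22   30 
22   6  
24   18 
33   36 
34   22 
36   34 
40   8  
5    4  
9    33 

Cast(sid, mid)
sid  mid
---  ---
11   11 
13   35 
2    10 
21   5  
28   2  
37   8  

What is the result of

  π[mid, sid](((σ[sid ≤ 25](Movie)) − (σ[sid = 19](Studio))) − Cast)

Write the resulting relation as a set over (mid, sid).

Apply σ_{sid ≤ 25}; surviving tuples: {(17, 26), (19, 29), (22, 6), (4, 18), (5, 5), (9, 33)}
Apply σ_{sid = 19}; surviving tuples: {(19, 29)}
Taking the difference: {(17, 26), (22, 6), (4, 18), (5, 5), (9, 33)}
Taking the difference: {(17, 26), (22, 6), (4, 18), (5, 5), (9, 33)}
π_{mid, sid} gives {(18, 4), (26, 17), (33, 9), (5, 5), (6, 22)}.

{(18, 4), (26, 17), (33, 9), (5, 5), (6, 22)}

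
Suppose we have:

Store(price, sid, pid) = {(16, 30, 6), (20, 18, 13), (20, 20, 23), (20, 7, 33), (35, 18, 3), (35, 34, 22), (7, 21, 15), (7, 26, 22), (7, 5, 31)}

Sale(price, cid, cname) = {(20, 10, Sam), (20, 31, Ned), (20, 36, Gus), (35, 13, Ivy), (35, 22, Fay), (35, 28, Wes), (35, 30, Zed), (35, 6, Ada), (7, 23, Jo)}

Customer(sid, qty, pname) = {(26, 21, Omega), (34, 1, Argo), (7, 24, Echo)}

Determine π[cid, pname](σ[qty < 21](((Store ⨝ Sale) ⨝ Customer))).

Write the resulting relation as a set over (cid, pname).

Natural join on price: {(20, 18, 13, 10, Sam), (20, 18, 13, 31, Ned), (20, 18, 13, 36, Gus), (20, 20, 23, 10, Sam), (20, 20, 23, 31, Ned), (20, 20, 23, 36, Gus), (20, 7, 33, 10, Sam), (20, 7, 33, 31, Ned), (20, 7, 33, 36, Gus), (35, 18, 3, 13, Ivy), (35, 18, 3, 22, Fay), (35, 18, 3, 28, Wes), (35, 18, 3, 30, Zed), (35, 18, 3, 6, Ada), (35, 34, 22, 13, Ivy), (35, 34, 22, 22, Fay), (35, 34, 22, 28, Wes), (35, 34, 22, 30, Zed), (35, 34, 22, 6, Ada), (7, 21, 15, 23, Jo), (7, 26, 22, 23, Jo), (7, 5, 31, 23, Jo)}
Natural join on sid: {(20, 7, 33, 10, Sam, 24, Echo), (20, 7, 33, 31, Ned, 24, Echo), (20, 7, 33, 36, Gus, 24, Echo), (35, 34, 22, 13, Ivy, 1, Argo), (35, 34, 22, 22, Fay, 1, Argo), (35, 34, 22, 28, Wes, 1, Argo), (35, 34, 22, 30, Zed, 1, Argo), (35, 34, 22, 6, Ada, 1, Argo), (7, 26, 22, 23, Jo, 21, Omega)}
Selection qty < 21: {(35, 34, 22, 13, Ivy, 1, Argo), (35, 34, 22, 22, Fay, 1, Argo), (35, 34, 22, 28, Wes, 1, Argo), (35, 34, 22, 30, Zed, 1, Argo), (35, 34, 22, 6, Ada, 1, Argo)}
π_{cid, pname} gives {(13, Argo), (22, Argo), (28, Argo), (30, Argo), (6, Argo)}.

{(13, Argo), (22, Argo), (28, Argo), (30, Argo), (6, Argo)}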